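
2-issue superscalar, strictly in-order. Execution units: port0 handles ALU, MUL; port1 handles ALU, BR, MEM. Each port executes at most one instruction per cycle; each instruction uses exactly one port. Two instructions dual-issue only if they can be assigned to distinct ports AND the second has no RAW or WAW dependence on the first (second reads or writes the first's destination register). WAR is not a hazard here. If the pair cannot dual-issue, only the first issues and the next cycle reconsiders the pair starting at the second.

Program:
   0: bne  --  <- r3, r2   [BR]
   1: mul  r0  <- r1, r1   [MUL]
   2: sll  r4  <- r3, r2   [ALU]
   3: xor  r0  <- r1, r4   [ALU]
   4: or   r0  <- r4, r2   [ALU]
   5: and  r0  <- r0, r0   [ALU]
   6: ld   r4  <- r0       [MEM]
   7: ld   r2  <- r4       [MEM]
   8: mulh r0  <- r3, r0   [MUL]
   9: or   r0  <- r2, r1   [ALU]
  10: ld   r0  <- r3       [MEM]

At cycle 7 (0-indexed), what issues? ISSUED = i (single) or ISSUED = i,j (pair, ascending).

ISSUED = 9

#0 head=0: bne.BR+mul.MUL i0/i1 2-wide
#1 head=2: sll.ALU i2 RAW r4
#2 head=3: xor.ALU i3 WAW r0
#3 head=4: or.ALU i4 RAW+WAW r0
#4 head=5: and.ALU i5 RAW r0
#5 head=6: ld.MEM i6 no-port MEM/MEM
#6 head=7: ld.MEM+mulh.MUL i7/i8 2-wide
#7 head=9: or.ALU i9 WAW r0
#8 head=10: ld.MEM i10 tail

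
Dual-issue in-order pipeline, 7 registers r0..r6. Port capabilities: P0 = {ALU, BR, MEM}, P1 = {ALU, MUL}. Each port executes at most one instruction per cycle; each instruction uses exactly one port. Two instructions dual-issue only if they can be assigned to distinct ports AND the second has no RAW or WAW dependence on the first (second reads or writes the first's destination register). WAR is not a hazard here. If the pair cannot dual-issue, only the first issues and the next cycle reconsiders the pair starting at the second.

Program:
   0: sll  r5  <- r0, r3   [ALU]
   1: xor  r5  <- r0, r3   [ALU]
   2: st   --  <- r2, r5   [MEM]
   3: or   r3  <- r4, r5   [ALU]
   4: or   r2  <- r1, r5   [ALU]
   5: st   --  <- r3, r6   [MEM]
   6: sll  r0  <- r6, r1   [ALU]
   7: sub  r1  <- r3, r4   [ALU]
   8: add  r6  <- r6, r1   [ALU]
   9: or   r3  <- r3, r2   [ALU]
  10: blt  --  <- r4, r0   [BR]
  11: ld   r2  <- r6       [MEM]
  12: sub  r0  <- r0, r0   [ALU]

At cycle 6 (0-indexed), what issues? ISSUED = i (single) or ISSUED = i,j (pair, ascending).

ISSUED = 10

#0 head=0: sll.ALU i0 WAW r5
#1 head=1: xor.ALU i1 RAW r5
#2 head=2: st.MEM or.ALU i2&i3 dual
#3 head=4: or.ALU st.MEM i4&i5 dual
#4 head=6: sll.ALU sub.ALU i6&i7 dual
#5 head=8: add.ALU or.ALU i8&i9 dual
#6 head=10: blt.BR i10 no-port BR/MEM
#7 head=11: ld.MEM sub.ALU i11&i12 dual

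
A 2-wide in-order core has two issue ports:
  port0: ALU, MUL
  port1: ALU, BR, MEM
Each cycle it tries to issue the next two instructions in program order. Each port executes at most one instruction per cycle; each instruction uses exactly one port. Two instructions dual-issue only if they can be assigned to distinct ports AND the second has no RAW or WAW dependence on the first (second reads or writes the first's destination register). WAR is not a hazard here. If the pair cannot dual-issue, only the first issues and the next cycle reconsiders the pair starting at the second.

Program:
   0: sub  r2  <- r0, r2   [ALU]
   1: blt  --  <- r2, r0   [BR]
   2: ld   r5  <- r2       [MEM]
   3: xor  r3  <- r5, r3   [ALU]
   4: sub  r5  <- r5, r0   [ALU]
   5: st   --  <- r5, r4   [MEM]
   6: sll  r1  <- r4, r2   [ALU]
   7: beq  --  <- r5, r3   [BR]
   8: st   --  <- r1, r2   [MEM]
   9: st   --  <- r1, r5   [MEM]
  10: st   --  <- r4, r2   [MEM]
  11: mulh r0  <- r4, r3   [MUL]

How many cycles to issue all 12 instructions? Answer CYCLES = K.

c0: i0 sub  RAW r2
c1: i1 blt  no-port BR/MEM
c2: i2 ld  RAW r5
c3: i3+i4 xor sub  pair
c4: i5+i6 st sll  pair
c5: i7 beq  no-port BR/MEM
c6: i8 st  no-port MEM/MEM
c7: i9 st  no-port MEM/MEM
c8: i10+i11 st mulh  pair

CYCLES = 9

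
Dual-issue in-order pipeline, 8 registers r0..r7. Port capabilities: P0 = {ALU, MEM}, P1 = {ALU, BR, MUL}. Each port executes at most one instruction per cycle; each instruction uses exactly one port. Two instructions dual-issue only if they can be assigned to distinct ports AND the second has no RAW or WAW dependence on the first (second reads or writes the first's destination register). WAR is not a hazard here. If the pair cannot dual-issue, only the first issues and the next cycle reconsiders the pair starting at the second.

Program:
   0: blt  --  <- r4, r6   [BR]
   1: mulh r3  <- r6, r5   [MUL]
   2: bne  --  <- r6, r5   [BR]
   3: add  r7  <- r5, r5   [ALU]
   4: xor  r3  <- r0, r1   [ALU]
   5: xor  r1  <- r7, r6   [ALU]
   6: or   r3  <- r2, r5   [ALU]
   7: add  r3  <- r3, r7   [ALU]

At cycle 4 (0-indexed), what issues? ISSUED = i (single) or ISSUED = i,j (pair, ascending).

ISSUED = 6

0. blt @i0  | no-port BR/MUL
1. mulh @i1  | no-port MUL/BR
2. bne add @i2/i3  | dual
3. xor xor @i4/i5  | dual
4. or @i6  | RAW+WAW r3
5. add @i7  | tail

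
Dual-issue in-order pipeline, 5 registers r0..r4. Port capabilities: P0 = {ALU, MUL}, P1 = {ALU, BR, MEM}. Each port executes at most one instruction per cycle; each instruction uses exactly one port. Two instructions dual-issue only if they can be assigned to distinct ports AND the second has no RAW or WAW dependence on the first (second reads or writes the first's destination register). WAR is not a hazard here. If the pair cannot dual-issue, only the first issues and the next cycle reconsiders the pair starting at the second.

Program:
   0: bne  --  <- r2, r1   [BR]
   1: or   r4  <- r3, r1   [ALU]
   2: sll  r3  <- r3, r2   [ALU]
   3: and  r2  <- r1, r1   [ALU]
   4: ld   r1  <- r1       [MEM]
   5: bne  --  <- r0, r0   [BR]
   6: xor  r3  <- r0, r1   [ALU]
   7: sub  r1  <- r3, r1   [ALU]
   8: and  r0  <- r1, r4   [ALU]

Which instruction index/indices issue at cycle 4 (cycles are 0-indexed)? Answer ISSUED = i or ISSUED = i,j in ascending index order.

t=0 i0&i1:bne.BR or.ALU ; pair
t=1 i2&i3:sll.ALU and.ALU ; pair
t=2 i4:ld.MEM ; no-port MEM/BR
t=3 i5&i6:bne.BR xor.ALU ; pair
t=4 i7:sub.ALU ; RAW r1
t=5 i8:and.ALU ; tail

ISSUED = 7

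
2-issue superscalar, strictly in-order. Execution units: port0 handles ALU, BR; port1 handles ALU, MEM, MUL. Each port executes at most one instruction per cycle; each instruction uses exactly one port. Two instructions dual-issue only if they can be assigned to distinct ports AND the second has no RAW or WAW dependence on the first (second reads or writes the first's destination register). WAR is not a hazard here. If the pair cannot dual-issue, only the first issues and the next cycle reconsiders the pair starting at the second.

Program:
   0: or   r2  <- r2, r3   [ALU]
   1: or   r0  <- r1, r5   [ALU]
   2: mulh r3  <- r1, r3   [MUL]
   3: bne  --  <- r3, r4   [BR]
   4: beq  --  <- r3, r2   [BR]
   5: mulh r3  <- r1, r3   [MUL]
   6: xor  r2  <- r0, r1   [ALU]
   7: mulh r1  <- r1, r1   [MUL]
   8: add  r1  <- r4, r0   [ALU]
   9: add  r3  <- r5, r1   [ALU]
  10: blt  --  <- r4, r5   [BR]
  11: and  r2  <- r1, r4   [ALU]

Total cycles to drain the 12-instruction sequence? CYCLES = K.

CYCLES = 8

  cy0 -> i0/i1 (or.ALU or.ALU) pair
  cy1 -> i2 (mulh.MUL) RAW r3
  cy2 -> i3 (bne.BR) no-port BR/BR
  cy3 -> i4/i5 (beq.BR mulh.MUL) pair
  cy4 -> i6/i7 (xor.ALU mulh.MUL) pair
  cy5 -> i8 (add.ALU) RAW r1
  cy6 -> i9/i10 (add.ALU blt.BR) pair
  cy7 -> i11 (and.ALU) tail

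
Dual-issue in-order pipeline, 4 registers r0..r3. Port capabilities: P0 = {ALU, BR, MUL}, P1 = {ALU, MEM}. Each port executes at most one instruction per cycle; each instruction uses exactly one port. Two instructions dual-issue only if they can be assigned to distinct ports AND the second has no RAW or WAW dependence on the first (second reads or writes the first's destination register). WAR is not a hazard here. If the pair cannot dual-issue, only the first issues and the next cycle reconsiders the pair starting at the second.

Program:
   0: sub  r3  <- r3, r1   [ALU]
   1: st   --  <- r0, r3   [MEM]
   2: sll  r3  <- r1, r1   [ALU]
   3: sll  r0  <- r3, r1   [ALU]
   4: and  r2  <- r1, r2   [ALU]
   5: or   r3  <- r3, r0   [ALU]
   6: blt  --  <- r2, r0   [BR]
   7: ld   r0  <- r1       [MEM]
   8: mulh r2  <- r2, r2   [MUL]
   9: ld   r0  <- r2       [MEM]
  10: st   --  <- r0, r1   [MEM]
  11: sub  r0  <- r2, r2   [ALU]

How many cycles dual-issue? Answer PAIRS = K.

#0 head=0: sub i0 RAW r3
#1 head=1: st;sll i1/i2 2-wide
#2 head=3: sll;and i3/i4 2-wide
#3 head=5: or;blt i5/i6 2-wide
#4 head=7: ld;mulh i7/i8 2-wide
#5 head=9: ld i9 no-port MEM/MEM
#6 head=10: st;sub i10/i11 2-wide

PAIRS = 5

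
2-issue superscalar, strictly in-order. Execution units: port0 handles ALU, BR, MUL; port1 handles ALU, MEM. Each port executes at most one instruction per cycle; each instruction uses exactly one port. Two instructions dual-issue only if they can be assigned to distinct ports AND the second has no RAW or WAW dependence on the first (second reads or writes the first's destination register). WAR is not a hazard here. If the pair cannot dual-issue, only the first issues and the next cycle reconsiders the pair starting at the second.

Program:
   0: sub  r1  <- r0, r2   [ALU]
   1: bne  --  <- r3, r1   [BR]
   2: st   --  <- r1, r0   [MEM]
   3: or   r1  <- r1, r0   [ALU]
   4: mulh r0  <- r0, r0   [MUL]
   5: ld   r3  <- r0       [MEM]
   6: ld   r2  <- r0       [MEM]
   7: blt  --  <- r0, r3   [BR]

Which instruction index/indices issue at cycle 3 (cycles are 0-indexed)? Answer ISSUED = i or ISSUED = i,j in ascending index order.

ISSUED = 5

[0] i0  sub  -- RAW r1
[1] i1&i2  bne/st  -- pair
[2] i3&i4  or/mulh  -- pair
[3] i5  ld  -- no-port MEM/MEM
[4] i6&i7  ld/blt  -- pair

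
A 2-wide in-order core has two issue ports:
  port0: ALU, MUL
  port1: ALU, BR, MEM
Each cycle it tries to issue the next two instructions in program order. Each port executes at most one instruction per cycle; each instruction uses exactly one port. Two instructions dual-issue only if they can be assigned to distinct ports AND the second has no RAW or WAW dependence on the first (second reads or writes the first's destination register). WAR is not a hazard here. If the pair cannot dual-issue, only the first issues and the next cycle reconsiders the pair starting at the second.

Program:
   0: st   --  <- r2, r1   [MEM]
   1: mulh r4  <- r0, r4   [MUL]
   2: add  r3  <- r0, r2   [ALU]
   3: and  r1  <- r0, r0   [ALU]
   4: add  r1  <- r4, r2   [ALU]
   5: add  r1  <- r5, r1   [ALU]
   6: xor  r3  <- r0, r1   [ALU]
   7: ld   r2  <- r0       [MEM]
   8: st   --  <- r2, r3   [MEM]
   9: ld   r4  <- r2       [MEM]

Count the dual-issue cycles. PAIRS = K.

PAIRS = 3

t=0 i0/i1:st.MEM mulh.MUL ; pair
t=1 i2/i3:add.ALU and.ALU ; pair
t=2 i4:add.ALU ; RAW+WAW r1
t=3 i5:add.ALU ; RAW r1
t=4 i6/i7:xor.ALU ld.MEM ; pair
t=5 i8:st.MEM ; no-port MEM/MEM
t=6 i9:ld.MEM ; tail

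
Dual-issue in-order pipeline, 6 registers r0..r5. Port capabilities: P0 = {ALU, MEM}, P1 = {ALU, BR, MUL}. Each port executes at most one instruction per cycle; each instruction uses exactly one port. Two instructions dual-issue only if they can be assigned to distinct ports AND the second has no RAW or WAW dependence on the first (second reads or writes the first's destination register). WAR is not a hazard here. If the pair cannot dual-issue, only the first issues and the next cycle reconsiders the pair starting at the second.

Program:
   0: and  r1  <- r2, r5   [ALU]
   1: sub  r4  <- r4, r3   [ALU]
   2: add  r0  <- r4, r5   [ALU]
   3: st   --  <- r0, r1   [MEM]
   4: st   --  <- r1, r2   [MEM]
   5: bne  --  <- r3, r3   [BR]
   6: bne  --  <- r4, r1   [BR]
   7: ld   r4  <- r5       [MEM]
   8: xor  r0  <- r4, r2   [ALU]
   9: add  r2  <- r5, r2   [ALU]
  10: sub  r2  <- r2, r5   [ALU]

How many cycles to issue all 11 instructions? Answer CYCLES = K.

#0 head=0: and+sub i0+i1 dual
#1 head=2: add i2 RAW r0
#2 head=3: st i3 no-port MEM/MEM
#3 head=4: st+bne i4+i5 dual
#4 head=6: bne+ld i6+i7 dual
#5 head=8: xor+add i8+i9 dual
#6 head=10: sub i10 tail

CYCLES = 7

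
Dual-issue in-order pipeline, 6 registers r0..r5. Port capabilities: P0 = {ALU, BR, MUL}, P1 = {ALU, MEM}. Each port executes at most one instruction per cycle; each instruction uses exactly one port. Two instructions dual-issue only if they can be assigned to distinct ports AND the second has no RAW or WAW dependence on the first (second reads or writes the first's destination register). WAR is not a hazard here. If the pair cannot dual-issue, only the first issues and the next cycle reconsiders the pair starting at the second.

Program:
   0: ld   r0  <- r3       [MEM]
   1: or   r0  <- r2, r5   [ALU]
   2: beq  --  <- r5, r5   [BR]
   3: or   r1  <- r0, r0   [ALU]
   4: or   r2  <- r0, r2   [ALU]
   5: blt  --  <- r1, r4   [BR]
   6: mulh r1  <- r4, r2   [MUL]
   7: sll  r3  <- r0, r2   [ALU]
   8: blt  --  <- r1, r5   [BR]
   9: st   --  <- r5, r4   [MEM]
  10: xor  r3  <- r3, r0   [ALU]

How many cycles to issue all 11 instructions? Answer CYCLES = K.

CYCLES = 7

t=0 i0:ld ; WAW r0
t=1 i1/i2:or+beq ; pair
t=2 i3/i4:or+or ; pair
t=3 i5:blt ; no-port BR/MUL
t=4 i6/i7:mulh+sll ; pair
t=5 i8/i9:blt+st ; pair
t=6 i10:xor ; tail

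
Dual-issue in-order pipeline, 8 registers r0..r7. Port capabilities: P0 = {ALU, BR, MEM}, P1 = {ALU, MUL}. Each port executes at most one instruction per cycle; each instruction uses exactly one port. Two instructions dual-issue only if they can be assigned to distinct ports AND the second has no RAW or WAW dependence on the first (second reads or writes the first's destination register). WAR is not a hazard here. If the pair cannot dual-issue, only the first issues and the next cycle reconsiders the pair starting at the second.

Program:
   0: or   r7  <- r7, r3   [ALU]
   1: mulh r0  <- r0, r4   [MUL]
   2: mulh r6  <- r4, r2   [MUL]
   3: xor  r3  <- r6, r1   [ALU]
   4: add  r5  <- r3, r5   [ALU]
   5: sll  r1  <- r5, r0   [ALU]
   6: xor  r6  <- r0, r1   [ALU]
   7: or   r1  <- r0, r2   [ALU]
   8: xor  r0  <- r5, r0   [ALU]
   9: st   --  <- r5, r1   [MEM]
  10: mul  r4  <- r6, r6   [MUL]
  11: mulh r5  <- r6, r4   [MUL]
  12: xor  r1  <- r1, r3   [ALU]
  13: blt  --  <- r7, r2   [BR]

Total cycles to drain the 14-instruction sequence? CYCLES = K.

c0: i0,i1 or.ALU;mulh.MUL  2-wide
c1: i2 mulh.MUL  RAW r6
c2: i3 xor.ALU  RAW r3
c3: i4 add.ALU  RAW r5
c4: i5 sll.ALU  RAW r1
c5: i6,i7 xor.ALU;or.ALU  2-wide
c6: i8,i9 xor.ALU;st.MEM  2-wide
c7: i10 mul.MUL  no-port MUL/MUL
c8: i11,i12 mulh.MUL;xor.ALU  2-wide
c9: i13 blt.BR  tail

CYCLES = 10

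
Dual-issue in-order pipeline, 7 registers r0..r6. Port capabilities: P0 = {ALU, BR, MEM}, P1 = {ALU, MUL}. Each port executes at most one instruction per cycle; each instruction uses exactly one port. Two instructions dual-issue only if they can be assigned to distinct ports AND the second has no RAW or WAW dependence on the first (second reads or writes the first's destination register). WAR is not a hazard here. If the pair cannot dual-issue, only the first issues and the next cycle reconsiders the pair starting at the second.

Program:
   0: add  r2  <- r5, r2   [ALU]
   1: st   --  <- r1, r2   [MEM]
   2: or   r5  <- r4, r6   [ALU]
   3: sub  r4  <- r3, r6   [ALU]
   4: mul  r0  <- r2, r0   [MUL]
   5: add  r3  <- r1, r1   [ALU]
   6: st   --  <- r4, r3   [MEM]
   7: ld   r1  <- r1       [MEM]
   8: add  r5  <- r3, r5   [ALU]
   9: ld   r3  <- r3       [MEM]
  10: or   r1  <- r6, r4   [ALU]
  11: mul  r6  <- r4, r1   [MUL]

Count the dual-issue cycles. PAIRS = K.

t=0 i0:add.ALU ; RAW r2
t=1 i1,i2:st.MEM;or.ALU ; pair
t=2 i3,i4:sub.ALU;mul.MUL ; pair
t=3 i5:add.ALU ; RAW r3
t=4 i6:st.MEM ; no-port MEM/MEM
t=5 i7,i8:ld.MEM;add.ALU ; pair
t=6 i9,i10:ld.MEM;or.ALU ; pair
t=7 i11:mul.MUL ; tail

PAIRS = 4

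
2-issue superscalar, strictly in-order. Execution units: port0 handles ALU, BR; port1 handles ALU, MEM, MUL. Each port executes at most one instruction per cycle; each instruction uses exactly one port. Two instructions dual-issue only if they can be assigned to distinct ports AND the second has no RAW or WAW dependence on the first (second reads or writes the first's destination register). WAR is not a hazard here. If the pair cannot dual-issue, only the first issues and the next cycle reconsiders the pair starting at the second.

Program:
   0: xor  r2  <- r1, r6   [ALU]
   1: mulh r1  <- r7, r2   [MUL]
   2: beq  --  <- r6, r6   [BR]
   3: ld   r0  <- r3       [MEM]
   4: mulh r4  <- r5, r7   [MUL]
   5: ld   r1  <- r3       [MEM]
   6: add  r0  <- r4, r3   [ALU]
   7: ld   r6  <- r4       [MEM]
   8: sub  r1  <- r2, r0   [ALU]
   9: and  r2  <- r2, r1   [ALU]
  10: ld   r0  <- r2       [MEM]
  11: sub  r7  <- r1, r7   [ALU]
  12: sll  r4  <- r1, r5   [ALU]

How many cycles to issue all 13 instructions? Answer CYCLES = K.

CYCLES = 9

0. xor @i0  | RAW r2
1. mulh;beq @i1&i2  | pair
2. ld @i3  | no-port MEM/MUL
3. mulh @i4  | no-port MUL/MEM
4. ld;add @i5&i6  | pair
5. ld;sub @i7&i8  | pair
6. and @i9  | RAW r2
7. ld;sub @i10&i11  | pair
8. sll @i12  | tail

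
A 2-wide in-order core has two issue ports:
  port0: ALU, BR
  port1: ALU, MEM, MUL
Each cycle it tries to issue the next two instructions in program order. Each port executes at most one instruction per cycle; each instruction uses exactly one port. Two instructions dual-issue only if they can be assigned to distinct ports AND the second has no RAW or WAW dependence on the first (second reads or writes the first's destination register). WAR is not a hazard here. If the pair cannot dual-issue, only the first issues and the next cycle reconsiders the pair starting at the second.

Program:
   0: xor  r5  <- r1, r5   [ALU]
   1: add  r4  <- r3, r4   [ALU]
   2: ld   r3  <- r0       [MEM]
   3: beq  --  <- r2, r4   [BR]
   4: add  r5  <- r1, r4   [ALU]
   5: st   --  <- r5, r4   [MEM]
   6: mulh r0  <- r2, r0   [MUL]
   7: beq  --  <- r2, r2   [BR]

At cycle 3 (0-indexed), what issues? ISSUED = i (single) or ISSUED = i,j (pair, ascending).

0. xor.ALU;add.ALU @i0,i1  | pair
1. ld.MEM;beq.BR @i2,i3  | pair
2. add.ALU @i4  | RAW r5
3. st.MEM @i5  | no-port MEM/MUL
4. mulh.MUL;beq.BR @i6,i7  | pair

ISSUED = 5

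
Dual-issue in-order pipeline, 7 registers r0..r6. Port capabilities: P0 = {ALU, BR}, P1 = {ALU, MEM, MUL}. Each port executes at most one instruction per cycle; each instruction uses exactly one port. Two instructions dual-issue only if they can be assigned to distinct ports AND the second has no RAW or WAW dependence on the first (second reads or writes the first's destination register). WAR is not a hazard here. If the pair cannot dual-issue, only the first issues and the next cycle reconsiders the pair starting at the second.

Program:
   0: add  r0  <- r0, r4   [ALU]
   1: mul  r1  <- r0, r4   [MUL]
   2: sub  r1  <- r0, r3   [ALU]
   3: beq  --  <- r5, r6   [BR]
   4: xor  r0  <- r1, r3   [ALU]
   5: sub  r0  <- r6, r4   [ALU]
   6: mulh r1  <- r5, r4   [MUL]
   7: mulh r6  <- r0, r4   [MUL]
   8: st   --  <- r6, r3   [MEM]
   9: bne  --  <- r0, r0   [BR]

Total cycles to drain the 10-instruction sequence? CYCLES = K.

CYCLES = 7

c0: i0 add.ALU  RAW r0
c1: i1 mul.MUL  WAW r1
c2: i2+i3 sub.ALU/beq.BR  dual
c3: i4 xor.ALU  WAW r0
c4: i5+i6 sub.ALU/mulh.MUL  dual
c5: i7 mulh.MUL  no-port MUL/MEM
c6: i8+i9 st.MEM/bne.BR  dual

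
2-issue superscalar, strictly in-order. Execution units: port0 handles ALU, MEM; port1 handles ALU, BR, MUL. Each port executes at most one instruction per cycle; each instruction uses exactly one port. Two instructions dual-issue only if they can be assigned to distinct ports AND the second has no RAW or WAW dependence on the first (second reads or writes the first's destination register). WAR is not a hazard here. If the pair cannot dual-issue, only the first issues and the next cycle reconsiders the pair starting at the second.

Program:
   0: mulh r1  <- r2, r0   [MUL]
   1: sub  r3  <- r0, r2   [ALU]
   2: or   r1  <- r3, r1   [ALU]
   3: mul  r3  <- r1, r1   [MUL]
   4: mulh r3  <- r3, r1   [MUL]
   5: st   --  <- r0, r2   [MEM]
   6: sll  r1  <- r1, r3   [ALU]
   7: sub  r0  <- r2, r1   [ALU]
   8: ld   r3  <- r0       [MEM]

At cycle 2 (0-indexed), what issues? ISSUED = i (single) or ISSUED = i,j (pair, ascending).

[0] i0&i1  mulh.MUL sub.ALU  -- dual
[1] i2  or.ALU  -- RAW r1
[2] i3  mul.MUL  -- no-port MUL/MUL
[3] i4&i5  mulh.MUL st.MEM  -- dual
[4] i6  sll.ALU  -- RAW r1
[5] i7  sub.ALU  -- RAW r0
[6] i8  ld.MEM  -- tail

ISSUED = 3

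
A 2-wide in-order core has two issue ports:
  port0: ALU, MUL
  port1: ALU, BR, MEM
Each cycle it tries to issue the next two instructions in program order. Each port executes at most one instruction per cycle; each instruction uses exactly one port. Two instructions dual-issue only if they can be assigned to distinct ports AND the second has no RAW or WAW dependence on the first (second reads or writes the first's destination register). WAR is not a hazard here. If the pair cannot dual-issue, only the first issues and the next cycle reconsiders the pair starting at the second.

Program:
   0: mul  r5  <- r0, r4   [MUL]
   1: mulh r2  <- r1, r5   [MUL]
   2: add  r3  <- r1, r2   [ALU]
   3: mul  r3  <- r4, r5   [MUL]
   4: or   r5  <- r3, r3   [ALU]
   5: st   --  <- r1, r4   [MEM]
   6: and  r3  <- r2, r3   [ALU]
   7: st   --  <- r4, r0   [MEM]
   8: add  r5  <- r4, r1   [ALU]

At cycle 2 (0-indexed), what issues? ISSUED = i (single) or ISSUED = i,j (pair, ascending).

  cy0 -> i0 (mul) no-port MUL/MUL
  cy1 -> i1 (mulh) RAW r2
  cy2 -> i2 (add) WAW r3
  cy3 -> i3 (mul) RAW r3
  cy4 -> i4/i5 (or;st) pair
  cy5 -> i6/i7 (and;st) pair
  cy6 -> i8 (add) tail

ISSUED = 2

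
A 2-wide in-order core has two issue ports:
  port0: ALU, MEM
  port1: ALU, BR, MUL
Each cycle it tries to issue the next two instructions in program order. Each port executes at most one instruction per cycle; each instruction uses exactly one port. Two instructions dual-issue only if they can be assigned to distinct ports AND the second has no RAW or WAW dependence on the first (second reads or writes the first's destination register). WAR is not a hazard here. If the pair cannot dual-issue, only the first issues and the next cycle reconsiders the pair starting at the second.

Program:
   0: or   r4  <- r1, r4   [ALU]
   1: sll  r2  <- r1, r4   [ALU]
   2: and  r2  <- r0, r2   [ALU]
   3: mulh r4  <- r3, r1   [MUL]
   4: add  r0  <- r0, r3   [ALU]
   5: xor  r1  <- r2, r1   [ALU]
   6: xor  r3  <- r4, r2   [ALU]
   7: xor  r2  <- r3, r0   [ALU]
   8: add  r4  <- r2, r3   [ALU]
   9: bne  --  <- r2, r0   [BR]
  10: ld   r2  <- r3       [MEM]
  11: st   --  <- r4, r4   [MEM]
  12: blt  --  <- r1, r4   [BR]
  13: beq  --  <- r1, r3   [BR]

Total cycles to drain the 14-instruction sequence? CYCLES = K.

CYCLES = 10

t=0 i0:or ; RAW r4
t=1 i1:sll ; RAW+WAW r2
t=2 i2,i3:and/mulh ; pair
t=3 i4,i5:add/xor ; pair
t=4 i6:xor ; RAW r3
t=5 i7:xor ; RAW r2
t=6 i8,i9:add/bne ; pair
t=7 i10:ld ; no-port MEM/MEM
t=8 i11,i12:st/blt ; pair
t=9 i13:beq ; tail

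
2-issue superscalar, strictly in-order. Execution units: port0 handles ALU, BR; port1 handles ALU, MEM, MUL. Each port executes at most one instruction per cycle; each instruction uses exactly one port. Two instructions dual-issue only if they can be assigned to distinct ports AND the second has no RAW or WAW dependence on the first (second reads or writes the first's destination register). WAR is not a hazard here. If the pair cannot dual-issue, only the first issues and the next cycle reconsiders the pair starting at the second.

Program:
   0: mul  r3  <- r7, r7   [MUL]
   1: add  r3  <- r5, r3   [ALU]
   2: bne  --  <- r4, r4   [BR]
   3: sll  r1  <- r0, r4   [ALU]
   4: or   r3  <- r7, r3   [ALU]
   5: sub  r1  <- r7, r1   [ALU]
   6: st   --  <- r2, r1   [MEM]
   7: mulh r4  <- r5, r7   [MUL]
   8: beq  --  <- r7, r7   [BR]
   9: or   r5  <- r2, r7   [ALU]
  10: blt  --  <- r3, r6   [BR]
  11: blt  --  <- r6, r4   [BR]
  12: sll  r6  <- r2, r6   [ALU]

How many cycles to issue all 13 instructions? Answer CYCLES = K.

t=0 i0:mul ; RAW+WAW r3
t=1 i1+i2:add;bne ; 2-wide
t=2 i3+i4:sll;or ; 2-wide
t=3 i5:sub ; RAW r1
t=4 i6:st ; no-port MEM/MUL
t=5 i7+i8:mulh;beq ; 2-wide
t=6 i9+i10:or;blt ; 2-wide
t=7 i11+i12:blt;sll ; 2-wide

CYCLES = 8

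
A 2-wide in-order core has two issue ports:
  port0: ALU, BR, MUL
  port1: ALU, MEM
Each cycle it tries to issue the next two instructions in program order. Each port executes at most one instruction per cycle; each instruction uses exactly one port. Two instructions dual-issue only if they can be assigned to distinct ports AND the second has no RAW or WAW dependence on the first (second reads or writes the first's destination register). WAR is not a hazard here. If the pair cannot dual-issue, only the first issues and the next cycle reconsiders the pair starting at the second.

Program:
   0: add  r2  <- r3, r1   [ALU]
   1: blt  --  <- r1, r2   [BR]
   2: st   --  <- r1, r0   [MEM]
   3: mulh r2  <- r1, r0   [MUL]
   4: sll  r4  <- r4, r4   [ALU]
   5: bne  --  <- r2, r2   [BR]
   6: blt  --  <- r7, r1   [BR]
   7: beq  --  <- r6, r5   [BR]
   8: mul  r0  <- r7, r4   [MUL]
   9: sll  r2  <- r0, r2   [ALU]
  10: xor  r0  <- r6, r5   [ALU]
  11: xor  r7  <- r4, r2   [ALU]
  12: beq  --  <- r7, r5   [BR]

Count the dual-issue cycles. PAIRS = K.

PAIRS = 3

[0] i0  add  -- RAW r2
[1] i1/i2  blt st  -- pair
[2] i3/i4  mulh sll  -- pair
[3] i5  bne  -- no-port BR/BR
[4] i6  blt  -- no-port BR/BR
[5] i7  beq  -- no-port BR/MUL
[6] i8  mul  -- RAW r0
[7] i9/i10  sll xor  -- pair
[8] i11  xor  -- RAW r7
[9] i12  beq  -- tail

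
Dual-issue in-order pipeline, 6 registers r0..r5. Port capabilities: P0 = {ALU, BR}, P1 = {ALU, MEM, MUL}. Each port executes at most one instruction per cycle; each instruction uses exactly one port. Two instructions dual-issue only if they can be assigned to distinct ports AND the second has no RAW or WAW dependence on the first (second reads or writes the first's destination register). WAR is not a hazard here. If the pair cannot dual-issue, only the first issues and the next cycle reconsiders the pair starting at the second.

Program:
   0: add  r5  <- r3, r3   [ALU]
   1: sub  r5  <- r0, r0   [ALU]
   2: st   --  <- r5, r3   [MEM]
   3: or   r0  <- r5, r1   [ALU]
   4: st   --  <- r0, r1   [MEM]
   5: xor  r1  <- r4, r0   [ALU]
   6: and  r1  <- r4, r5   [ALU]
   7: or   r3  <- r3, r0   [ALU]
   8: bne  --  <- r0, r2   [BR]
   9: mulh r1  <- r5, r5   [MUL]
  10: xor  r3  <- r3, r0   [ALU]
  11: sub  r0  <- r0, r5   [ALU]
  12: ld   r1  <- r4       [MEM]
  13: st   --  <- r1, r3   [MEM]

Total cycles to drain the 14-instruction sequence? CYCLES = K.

  cy0 -> i0 (add) WAW r5
  cy1 -> i1 (sub) RAW r5
  cy2 -> i2&i3 (st/or) pair
  cy3 -> i4&i5 (st/xor) pair
  cy4 -> i6&i7 (and/or) pair
  cy5 -> i8&i9 (bne/mulh) pair
  cy6 -> i10&i11 (xor/sub) pair
  cy7 -> i12 (ld) no-port MEM/MEM
  cy8 -> i13 (st) tail

CYCLES = 9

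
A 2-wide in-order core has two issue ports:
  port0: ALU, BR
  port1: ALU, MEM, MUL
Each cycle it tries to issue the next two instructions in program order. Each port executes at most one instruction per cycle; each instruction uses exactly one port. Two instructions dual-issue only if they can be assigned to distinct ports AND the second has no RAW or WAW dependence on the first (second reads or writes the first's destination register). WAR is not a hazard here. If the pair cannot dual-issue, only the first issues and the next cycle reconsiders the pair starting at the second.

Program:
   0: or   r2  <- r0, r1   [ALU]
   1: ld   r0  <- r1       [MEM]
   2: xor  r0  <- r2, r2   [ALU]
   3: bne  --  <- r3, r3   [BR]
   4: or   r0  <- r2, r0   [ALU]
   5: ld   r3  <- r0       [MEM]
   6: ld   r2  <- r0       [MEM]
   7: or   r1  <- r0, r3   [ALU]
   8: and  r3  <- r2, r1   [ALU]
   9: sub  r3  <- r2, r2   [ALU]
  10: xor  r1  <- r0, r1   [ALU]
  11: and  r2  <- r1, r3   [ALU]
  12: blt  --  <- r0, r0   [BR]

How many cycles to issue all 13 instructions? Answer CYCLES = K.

c0: i0,i1 or ld  pair
c1: i2,i3 xor bne  pair
c2: i4 or  RAW r0
c3: i5 ld  no-port MEM/MEM
c4: i6,i7 ld or  pair
c5: i8 and  WAW r3
c6: i9,i10 sub xor  pair
c7: i11,i12 and blt  pair

CYCLES = 8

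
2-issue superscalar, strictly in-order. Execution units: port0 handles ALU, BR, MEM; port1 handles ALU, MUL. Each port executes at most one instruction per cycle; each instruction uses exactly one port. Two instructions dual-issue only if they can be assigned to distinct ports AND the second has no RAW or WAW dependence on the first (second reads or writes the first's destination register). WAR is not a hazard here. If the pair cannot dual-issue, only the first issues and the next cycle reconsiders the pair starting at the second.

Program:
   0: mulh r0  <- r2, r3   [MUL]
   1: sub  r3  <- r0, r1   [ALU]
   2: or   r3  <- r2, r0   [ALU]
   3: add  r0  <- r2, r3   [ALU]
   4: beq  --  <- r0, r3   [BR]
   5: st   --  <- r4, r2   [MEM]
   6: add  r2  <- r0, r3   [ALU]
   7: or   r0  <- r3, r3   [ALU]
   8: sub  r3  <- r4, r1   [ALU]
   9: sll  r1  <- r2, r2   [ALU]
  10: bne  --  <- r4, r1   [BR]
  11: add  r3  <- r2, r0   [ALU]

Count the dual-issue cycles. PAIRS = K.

PAIRS = 3

c0: i0 mulh  RAW r0
c1: i1 sub  WAW r3
c2: i2 or  RAW r3
c3: i3 add  RAW r0
c4: i4 beq  no-port BR/MEM
c5: i5,i6 st/add  dual
c6: i7,i8 or/sub  dual
c7: i9 sll  RAW r1
c8: i10,i11 bne/add  dual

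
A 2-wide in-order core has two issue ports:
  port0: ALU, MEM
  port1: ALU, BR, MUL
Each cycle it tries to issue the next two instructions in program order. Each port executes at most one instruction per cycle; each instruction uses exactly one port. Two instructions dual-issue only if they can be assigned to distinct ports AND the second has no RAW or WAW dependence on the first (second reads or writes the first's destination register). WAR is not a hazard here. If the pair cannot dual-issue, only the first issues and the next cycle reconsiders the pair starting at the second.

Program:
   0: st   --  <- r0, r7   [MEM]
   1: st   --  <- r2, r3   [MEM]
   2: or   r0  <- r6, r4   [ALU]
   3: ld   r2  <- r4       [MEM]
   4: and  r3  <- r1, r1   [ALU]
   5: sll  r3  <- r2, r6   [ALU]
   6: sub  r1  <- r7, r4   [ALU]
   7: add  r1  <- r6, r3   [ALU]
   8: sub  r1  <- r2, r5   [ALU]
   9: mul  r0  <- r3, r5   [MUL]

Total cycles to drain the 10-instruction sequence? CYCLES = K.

CYCLES = 6

c0: i0 st  no-port MEM/MEM
c1: i1+i2 st/or  dual
c2: i3+i4 ld/and  dual
c3: i5+i6 sll/sub  dual
c4: i7 add  WAW r1
c5: i8+i9 sub/mul  dual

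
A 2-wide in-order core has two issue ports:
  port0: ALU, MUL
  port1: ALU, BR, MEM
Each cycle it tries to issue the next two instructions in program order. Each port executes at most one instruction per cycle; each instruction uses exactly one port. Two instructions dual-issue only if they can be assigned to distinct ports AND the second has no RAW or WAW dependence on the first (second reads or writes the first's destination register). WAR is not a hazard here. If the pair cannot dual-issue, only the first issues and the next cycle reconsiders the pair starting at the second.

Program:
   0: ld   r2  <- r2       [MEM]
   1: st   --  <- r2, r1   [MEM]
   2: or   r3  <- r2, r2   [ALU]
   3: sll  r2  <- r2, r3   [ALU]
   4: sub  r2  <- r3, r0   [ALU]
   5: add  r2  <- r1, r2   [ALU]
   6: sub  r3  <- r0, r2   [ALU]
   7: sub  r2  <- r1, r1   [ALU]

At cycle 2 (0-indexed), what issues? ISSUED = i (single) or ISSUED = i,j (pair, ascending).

c0: i0 ld  no-port MEM/MEM
c1: i1,i2 st;or  dual
c2: i3 sll  WAW r2
c3: i4 sub  RAW+WAW r2
c4: i5 add  RAW r2
c5: i6,i7 sub;sub  dual

ISSUED = 3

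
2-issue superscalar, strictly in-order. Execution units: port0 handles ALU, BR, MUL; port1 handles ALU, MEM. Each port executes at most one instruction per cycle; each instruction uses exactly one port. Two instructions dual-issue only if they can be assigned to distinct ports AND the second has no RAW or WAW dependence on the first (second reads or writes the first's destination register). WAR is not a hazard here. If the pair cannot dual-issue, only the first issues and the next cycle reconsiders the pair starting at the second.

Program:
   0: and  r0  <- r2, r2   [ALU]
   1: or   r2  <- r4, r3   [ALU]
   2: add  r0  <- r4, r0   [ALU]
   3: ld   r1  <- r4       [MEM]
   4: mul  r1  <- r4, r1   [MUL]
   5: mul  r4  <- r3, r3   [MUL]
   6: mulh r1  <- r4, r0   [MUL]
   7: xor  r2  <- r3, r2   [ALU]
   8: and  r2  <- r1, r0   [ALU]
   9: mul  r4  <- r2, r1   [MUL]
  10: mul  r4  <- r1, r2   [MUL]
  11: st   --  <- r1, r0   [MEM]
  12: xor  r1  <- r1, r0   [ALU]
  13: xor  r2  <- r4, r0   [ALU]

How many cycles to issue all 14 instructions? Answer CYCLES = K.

CYCLES = 9

t=0 i0/i1:and.ALU;or.ALU ; pair
t=1 i2/i3:add.ALU;ld.MEM ; pair
t=2 i4:mul.MUL ; no-port MUL/MUL
t=3 i5:mul.MUL ; no-port MUL/MUL
t=4 i6/i7:mulh.MUL;xor.ALU ; pair
t=5 i8:and.ALU ; RAW r2
t=6 i9:mul.MUL ; no-port MUL/MUL
t=7 i10/i11:mul.MUL;st.MEM ; pair
t=8 i12/i13:xor.ALU;xor.ALU ; pair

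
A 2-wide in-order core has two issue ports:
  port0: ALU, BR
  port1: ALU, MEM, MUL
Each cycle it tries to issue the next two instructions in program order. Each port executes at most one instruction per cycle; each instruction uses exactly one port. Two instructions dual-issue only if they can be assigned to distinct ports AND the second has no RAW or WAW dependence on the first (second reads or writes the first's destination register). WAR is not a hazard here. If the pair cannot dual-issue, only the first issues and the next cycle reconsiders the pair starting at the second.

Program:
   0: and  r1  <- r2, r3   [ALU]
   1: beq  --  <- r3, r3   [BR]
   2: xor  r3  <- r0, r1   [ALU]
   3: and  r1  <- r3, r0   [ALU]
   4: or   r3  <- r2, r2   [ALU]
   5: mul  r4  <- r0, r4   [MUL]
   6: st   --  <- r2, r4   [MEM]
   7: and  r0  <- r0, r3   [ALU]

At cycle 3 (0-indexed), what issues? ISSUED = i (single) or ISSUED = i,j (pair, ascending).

ISSUED = 5

  cy0 -> i0/i1 (and/beq) 2-wide
  cy1 -> i2 (xor) RAW r3
  cy2 -> i3/i4 (and/or) 2-wide
  cy3 -> i5 (mul) no-port MUL/MEM
  cy4 -> i6/i7 (st/and) 2-wide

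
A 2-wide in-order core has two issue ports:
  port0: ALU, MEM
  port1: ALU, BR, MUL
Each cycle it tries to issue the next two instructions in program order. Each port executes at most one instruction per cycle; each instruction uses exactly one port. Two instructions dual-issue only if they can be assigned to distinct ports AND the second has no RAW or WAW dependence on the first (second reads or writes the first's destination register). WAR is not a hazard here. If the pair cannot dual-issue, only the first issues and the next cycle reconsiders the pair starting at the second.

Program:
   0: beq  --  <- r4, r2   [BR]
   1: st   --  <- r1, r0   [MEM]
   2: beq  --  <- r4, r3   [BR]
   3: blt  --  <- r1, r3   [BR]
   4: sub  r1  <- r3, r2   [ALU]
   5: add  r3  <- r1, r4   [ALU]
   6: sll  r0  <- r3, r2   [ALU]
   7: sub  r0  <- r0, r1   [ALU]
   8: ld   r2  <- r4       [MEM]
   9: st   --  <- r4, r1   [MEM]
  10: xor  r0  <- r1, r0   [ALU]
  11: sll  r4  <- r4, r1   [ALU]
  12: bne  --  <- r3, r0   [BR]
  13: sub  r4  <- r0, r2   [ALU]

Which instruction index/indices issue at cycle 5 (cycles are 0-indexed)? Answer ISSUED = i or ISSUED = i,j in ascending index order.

ISSUED = 7,8

[0] i0+i1  beq st  -- 2-wide
[1] i2  beq  -- no-port BR/BR
[2] i3+i4  blt sub  -- 2-wide
[3] i5  add  -- RAW r3
[4] i6  sll  -- RAW+WAW r0
[5] i7+i8  sub ld  -- 2-wide
[6] i9+i10  st xor  -- 2-wide
[7] i11+i12  sll bne  -- 2-wide
[8] i13  sub  -- tail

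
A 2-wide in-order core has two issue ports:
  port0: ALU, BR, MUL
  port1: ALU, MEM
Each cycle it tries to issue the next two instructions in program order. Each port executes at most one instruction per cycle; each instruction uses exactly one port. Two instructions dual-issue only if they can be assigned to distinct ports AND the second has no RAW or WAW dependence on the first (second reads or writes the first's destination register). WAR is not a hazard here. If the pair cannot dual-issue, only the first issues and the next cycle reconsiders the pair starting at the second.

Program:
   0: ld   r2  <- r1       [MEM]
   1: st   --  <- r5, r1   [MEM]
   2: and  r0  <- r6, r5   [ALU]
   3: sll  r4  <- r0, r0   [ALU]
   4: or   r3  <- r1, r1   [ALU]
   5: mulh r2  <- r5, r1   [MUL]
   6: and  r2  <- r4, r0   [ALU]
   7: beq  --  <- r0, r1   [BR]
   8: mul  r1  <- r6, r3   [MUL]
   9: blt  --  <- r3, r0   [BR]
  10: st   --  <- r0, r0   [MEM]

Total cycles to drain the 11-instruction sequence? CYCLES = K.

0. ld @i0  | no-port MEM/MEM
1. st;and @i1+i2  | 2-wide
2. sll;or @i3+i4  | 2-wide
3. mulh @i5  | WAW r2
4. and;beq @i6+i7  | 2-wide
5. mul @i8  | no-port MUL/BR
6. blt;st @i9+i10  | 2-wide

CYCLES = 7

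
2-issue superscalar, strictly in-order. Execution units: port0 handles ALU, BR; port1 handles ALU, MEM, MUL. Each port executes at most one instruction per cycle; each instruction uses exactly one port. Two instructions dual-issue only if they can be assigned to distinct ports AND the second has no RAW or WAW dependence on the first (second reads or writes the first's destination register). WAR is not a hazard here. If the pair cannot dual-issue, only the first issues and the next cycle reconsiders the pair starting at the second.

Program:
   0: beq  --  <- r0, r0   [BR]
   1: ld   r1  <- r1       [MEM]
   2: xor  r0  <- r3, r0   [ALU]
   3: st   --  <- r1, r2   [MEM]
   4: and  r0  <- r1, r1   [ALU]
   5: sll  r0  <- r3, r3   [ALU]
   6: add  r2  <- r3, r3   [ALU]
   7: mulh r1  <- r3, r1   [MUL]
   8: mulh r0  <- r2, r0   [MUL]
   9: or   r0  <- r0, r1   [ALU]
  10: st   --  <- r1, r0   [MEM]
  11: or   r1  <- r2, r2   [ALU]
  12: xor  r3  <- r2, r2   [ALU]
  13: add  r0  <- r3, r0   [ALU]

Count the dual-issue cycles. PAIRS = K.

PAIRS = 4

  cy0 -> i0&i1 (beq.BR ld.MEM) pair
  cy1 -> i2&i3 (xor.ALU st.MEM) pair
  cy2 -> i4 (and.ALU) WAW r0
  cy3 -> i5&i6 (sll.ALU add.ALU) pair
  cy4 -> i7 (mulh.MUL) no-port MUL/MUL
  cy5 -> i8 (mulh.MUL) RAW+WAW r0
  cy6 -> i9 (or.ALU) RAW r0
  cy7 -> i10&i11 (st.MEM or.ALU) pair
  cy8 -> i12 (xor.ALU) RAW r3
  cy9 -> i13 (add.ALU) tail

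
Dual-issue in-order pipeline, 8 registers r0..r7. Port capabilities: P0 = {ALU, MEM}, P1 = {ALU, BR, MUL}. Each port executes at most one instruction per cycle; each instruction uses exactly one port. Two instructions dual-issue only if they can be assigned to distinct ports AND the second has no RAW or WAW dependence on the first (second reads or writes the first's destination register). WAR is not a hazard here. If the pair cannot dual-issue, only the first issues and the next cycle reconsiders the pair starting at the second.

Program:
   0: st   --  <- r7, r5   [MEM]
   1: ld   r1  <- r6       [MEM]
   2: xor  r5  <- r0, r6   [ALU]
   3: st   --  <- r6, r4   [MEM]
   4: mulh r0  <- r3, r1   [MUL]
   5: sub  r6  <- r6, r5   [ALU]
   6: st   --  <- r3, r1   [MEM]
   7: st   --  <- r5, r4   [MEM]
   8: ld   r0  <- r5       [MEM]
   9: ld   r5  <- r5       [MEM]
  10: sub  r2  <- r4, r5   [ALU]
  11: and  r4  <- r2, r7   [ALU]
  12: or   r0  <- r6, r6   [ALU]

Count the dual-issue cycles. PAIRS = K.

[0] i0  st  -- no-port MEM/MEM
[1] i1&i2  ld+xor  -- 2-wide
[2] i3&i4  st+mulh  -- 2-wide
[3] i5&i6  sub+st  -- 2-wide
[4] i7  st  -- no-port MEM/MEM
[5] i8  ld  -- no-port MEM/MEM
[6] i9  ld  -- RAW r5
[7] i10  sub  -- RAW r2
[8] i11&i12  and+or  -- 2-wide

PAIRS = 4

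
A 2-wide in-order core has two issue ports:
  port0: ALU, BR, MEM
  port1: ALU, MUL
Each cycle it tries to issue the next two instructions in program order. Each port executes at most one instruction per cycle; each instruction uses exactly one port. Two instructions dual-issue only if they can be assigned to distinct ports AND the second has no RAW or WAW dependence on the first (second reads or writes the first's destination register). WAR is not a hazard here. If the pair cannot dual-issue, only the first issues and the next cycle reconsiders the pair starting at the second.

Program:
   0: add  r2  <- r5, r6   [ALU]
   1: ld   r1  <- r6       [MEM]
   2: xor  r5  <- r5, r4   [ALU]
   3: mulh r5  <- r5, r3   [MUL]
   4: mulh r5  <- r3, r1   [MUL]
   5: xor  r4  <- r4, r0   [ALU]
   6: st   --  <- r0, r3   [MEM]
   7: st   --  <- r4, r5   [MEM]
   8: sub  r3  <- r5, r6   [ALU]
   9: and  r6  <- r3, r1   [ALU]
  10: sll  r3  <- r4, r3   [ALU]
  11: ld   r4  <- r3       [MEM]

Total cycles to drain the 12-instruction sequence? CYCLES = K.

0. add.ALU;ld.MEM @i0/i1  | pair
1. xor.ALU @i2  | RAW+WAW r5
2. mulh.MUL @i3  | no-port MUL/MUL
3. mulh.MUL;xor.ALU @i4/i5  | pair
4. st.MEM @i6  | no-port MEM/MEM
5. st.MEM;sub.ALU @i7/i8  | pair
6. and.ALU;sll.ALU @i9/i10  | pair
7. ld.MEM @i11  | tail

CYCLES = 8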